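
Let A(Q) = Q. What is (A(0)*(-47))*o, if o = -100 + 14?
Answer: 0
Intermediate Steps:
o = -86
(A(0)*(-47))*o = (0*(-47))*(-86) = 0*(-86) = 0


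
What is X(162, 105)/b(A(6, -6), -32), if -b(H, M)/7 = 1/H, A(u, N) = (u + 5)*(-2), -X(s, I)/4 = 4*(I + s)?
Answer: -93984/7 ≈ -13426.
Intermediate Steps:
X(s, I) = -16*I - 16*s (X(s, I) = -16*(I + s) = -4*(4*I + 4*s) = -16*I - 16*s)
A(u, N) = -10 - 2*u (A(u, N) = (5 + u)*(-2) = -10 - 2*u)
b(H, M) = -7/H
X(162, 105)/b(A(6, -6), -32) = (-16*105 - 16*162)/((-7/(-10 - 2*6))) = (-1680 - 2592)/((-7/(-10 - 12))) = -4272/((-7/(-22))) = -4272/((-7*(-1/22))) = -4272/7/22 = -4272*22/7 = -93984/7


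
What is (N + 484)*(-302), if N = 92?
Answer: -173952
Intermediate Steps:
(N + 484)*(-302) = (92 + 484)*(-302) = 576*(-302) = -173952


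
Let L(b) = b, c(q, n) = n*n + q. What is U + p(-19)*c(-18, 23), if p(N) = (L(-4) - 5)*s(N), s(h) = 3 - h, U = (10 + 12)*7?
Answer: -101024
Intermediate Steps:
c(q, n) = q + n**2 (c(q, n) = n**2 + q = q + n**2)
U = 154 (U = 22*7 = 154)
p(N) = -27 + 9*N (p(N) = (-4 - 5)*(3 - N) = -9*(3 - N) = -27 + 9*N)
U + p(-19)*c(-18, 23) = 154 + (-27 + 9*(-19))*(-18 + 23**2) = 154 + (-27 - 171)*(-18 + 529) = 154 - 198*511 = 154 - 101178 = -101024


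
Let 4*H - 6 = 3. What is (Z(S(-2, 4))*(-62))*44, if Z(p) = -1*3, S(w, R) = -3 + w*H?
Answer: 8184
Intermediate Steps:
H = 9/4 (H = 3/2 + (¼)*3 = 3/2 + ¾ = 9/4 ≈ 2.2500)
S(w, R) = -3 + 9*w/4 (S(w, R) = -3 + w*(9/4) = -3 + 9*w/4)
Z(p) = -3
(Z(S(-2, 4))*(-62))*44 = -3*(-62)*44 = 186*44 = 8184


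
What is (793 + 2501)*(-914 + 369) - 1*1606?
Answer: -1796836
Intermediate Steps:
(793 + 2501)*(-914 + 369) - 1*1606 = 3294*(-545) - 1606 = -1795230 - 1606 = -1796836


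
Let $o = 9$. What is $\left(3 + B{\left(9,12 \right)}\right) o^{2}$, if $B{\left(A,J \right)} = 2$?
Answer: $405$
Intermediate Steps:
$\left(3 + B{\left(9,12 \right)}\right) o^{2} = \left(3 + 2\right) 9^{2} = 5 \cdot 81 = 405$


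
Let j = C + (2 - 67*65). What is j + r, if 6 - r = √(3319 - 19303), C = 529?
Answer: -3818 - 12*I*√111 ≈ -3818.0 - 126.43*I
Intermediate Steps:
r = 6 - 12*I*√111 (r = 6 - √(3319 - 19303) = 6 - √(-15984) = 6 - 12*I*√111 ≈ 6.0 - 126.43*I)
j = -3824 (j = 529 + (2 - 67*65) = 529 + (2 - 4355) = 529 - 4353 = -3824)
j + r = -3824 + (6 - 12*I*√111) = -3818 - 12*I*√111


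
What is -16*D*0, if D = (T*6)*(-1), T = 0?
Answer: 0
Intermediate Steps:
D = 0 (D = (0*6)*(-1) = 0*(-1) = 0)
-16*D*0 = -16*0*0 = 0*0 = 0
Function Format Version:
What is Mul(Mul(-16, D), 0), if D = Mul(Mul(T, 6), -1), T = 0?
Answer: 0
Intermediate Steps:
D = 0 (D = Mul(Mul(0, 6), -1) = Mul(0, -1) = 0)
Mul(Mul(-16, D), 0) = Mul(Mul(-16, 0), 0) = Mul(0, 0) = 0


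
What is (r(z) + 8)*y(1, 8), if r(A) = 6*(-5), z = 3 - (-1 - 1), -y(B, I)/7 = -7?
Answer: -1078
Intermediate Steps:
y(B, I) = 49 (y(B, I) = -7*(-7) = 49)
z = 5 (z = 3 - 1*(-2) = 3 + 2 = 5)
r(A) = -30
(r(z) + 8)*y(1, 8) = (-30 + 8)*49 = -22*49 = -1078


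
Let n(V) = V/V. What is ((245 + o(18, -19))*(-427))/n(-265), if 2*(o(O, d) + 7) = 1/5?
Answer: -1016687/10 ≈ -1.0167e+5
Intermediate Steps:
n(V) = 1
o(O, d) = -69/10 (o(O, d) = -7 + (1/2)/5 = -7 + (1/2)*(1/5) = -7 + 1/10 = -69/10)
((245 + o(18, -19))*(-427))/n(-265) = ((245 - 69/10)*(-427))/1 = ((2381/10)*(-427))*1 = -1016687/10*1 = -1016687/10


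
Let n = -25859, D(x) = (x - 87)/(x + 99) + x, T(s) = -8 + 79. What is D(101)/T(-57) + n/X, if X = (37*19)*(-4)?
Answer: 1394867/131350 ≈ 10.619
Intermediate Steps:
T(s) = 71
D(x) = x + (-87 + x)/(99 + x) (D(x) = (-87 + x)/(99 + x) + x = x + (-87 + x)/(99 + x))
X = -2812 (X = 703*(-4) = -2812)
D(101)/T(-57) + n/X = ((-87 + 101**2 + 100*101)/(99 + 101))/71 - 25859/(-2812) = ((-87 + 10201 + 10100)/200)*(1/71) - 25859*(-1/2812) = ((1/200)*20214)*(1/71) + 1361/148 = (10107/100)*(1/71) + 1361/148 = 10107/7100 + 1361/148 = 1394867/131350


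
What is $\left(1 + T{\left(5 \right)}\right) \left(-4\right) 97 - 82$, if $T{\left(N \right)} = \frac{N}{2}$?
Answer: $-1440$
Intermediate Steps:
$T{\left(N \right)} = \frac{N}{2}$ ($T{\left(N \right)} = N \frac{1}{2} = \frac{N}{2}$)
$\left(1 + T{\left(5 \right)}\right) \left(-4\right) 97 - 82 = \left(1 + \frac{1}{2} \cdot 5\right) \left(-4\right) 97 - 82 = \left(1 + \frac{5}{2}\right) \left(-4\right) 97 - 82 = \frac{7}{2} \left(-4\right) 97 - 82 = \left(-14\right) 97 - 82 = -1358 - 82 = -1440$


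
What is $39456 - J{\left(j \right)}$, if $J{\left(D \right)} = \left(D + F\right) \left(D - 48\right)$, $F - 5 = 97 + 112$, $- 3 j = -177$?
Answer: $36453$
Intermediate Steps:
$j = 59$ ($j = \left(- \frac{1}{3}\right) \left(-177\right) = 59$)
$F = 214$ ($F = 5 + \left(97 + 112\right) = 5 + 209 = 214$)
$J{\left(D \right)} = \left(-48 + D\right) \left(214 + D\right)$ ($J{\left(D \right)} = \left(D + 214\right) \left(D - 48\right) = \left(214 + D\right) \left(-48 + D\right) = \left(-48 + D\right) \left(214 + D\right)$)
$39456 - J{\left(j \right)} = 39456 - \left(-10272 + 59^{2} + 166 \cdot 59\right) = 39456 - \left(-10272 + 3481 + 9794\right) = 39456 - 3003 = 36453$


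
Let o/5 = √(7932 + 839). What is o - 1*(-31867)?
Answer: 31867 + 35*√179 ≈ 32335.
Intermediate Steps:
o = 35*√179 (o = 5*√(7932 + 839) = 5*√8771 = 5*(7*√179) = 35*√179 ≈ 468.27)
o - 1*(-31867) = 35*√179 - 1*(-31867) = 35*√179 + 31867 = 31867 + 35*√179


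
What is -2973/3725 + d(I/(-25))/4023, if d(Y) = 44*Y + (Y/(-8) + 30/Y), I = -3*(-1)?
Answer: -693221/804600 ≈ -0.86157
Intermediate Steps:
I = 3
d(Y) = 30/Y + 351*Y/8 (d(Y) = 44*Y + (Y*(-⅛) + 30/Y) = 44*Y + (-Y/8 + 30/Y) = 44*Y + (30/Y - Y/8) = 30/Y + 351*Y/8)
-2973/3725 + d(I/(-25))/4023 = -2973/3725 + (30/((3/(-25))) + 351*(3/(-25))/8)/4023 = -2973*1/3725 + (30/((3*(-1/25))) + 351*(3*(-1/25))/8)*(1/4023) = -2973/3725 + (30/(-3/25) + (351/8)*(-3/25))*(1/4023) = -2973/3725 + (30*(-25/3) - 1053/200)*(1/4023) = -2973/3725 + (-250 - 1053/200)*(1/4023) = -2973/3725 - 51053/200*1/4023 = -2973/3725 - 51053/804600 = -693221/804600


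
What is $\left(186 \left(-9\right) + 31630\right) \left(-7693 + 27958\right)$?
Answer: $607058340$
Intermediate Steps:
$\left(186 \left(-9\right) + 31630\right) \left(-7693 + 27958\right) = \left(-1674 + 31630\right) 20265 = 29956 \cdot 20265 = 607058340$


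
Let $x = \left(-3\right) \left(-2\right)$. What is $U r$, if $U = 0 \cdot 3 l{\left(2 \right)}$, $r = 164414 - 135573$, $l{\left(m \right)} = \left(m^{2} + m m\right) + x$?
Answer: $0$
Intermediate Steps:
$x = 6$
$l{\left(m \right)} = 6 + 2 m^{2}$ ($l{\left(m \right)} = \left(m^{2} + m m\right) + 6 = \left(m^{2} + m^{2}\right) + 6 = 2 m^{2} + 6 = 6 + 2 m^{2}$)
$r = 28841$
$U = 0$ ($U = 0 \cdot 3 \left(6 + 2 \cdot 2^{2}\right) = 0 \left(6 + 2 \cdot 4\right) = 0 \left(6 + 8\right) = 0 \cdot 14 = 0$)
$U r = 0 \cdot 28841 = 0$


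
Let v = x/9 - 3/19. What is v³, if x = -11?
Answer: -13144256/5000211 ≈ -2.6287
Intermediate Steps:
v = -236/171 (v = -11/9 - 3/19 = -236/171 ≈ -1.3801)
v³ = (-236/171)³ = -13144256/5000211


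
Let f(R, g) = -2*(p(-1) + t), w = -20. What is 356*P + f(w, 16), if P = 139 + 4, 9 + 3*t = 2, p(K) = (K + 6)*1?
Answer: 152708/3 ≈ 50903.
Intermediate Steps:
p(K) = 6 + K (p(K) = (6 + K)*1 = 6 + K)
t = -7/3 (t = -3 + (1/3)*2 = -3 + 2/3 = -7/3 ≈ -2.3333)
f(R, g) = -16/3 (f(R, g) = -2*((6 - 1) - 7/3) = -2*(5 - 7/3) = -2*8/3 = -16/3)
P = 143
356*P + f(w, 16) = 356*143 - 16/3 = 50908 - 16/3 = 152708/3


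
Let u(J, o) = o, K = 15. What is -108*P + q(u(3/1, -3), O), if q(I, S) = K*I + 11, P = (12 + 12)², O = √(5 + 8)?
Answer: -62242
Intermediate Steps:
O = √13 ≈ 3.6056
P = 576 (P = 24² = 576)
q(I, S) = 11 + 15*I (q(I, S) = 15*I + 11 = 11 + 15*I)
-108*P + q(u(3/1, -3), O) = -108*576 + (11 + 15*(-3)) = -62208 + (11 - 45) = -62208 - 34 = -62242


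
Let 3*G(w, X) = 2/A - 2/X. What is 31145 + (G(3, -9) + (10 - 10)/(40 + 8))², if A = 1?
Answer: 22705105/729 ≈ 31146.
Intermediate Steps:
G(w, X) = ⅔ - 2/(3*X) (G(w, X) = (2/1 - 2/X)/3 = (2*1 - 2/X)/3 = (2 - 2/X)/3 = ⅔ - 2/(3*X))
31145 + (G(3, -9) + (10 - 10)/(40 + 8))² = 31145 + ((⅔)*(-1 - 9)/(-9) + (10 - 10)/(40 + 8))² = 31145 + ((⅔)*(-⅑)*(-10) + 0/48)² = 31145 + (20/27 + 0*(1/48))² = 31145 + (20/27 + 0)² = 31145 + (20/27)² = 31145 + 400/729 = 22705105/729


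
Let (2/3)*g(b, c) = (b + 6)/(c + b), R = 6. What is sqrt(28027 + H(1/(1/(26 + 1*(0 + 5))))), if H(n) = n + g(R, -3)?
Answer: 4*sqrt(1754) ≈ 167.52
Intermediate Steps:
g(b, c) = 3*(6 + b)/(2*(b + c)) (g(b, c) = 3*((b + 6)/(c + b))/2 = 3*((6 + b)/(b + c))/2 = 3*(6 + b)/(2*(b + c)))
H(n) = 6 + n (H(n) = n + (9 + (3/2)*6)/(6 - 3) = n + (9 + 9)/3 = n + (1/3)*18 = n + 6 = 6 + n)
sqrt(28027 + H(1/(1/(26 + 1*(0 + 5))))) = sqrt(28027 + (6 + 1/(1/(26 + 1*(0 + 5))))) = sqrt(28027 + (6 + 1/(1/(26 + 1*5)))) = sqrt(28027 + (6 + 1/(1/(26 + 5)))) = sqrt(28027 + (6 + 1/(1/31))) = sqrt(28027 + (6 + 31)) = sqrt(28027 + 37) = sqrt(28064) = 4*sqrt(1754)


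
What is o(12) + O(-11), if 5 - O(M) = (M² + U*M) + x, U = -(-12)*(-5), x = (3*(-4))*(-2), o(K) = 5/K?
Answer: -9595/12 ≈ -799.58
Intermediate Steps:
x = 24 (x = -12*(-2) = 24)
U = -60 (U = -4*15 = -60)
O(M) = -19 - M² + 60*M (O(M) = 5 - ((M² - 60*M) + 24) = 5 - (24 + M² - 60*M) = 5 + (-24 - M² + 60*M) = -19 - M² + 60*M)
o(12) + O(-11) = 5/12 + (-19 - 1*(-11)² + 60*(-11)) = 5*(1/12) + (-19 - 1*121 - 660) = 5/12 + (-19 - 121 - 660) = 5/12 - 800 = -9595/12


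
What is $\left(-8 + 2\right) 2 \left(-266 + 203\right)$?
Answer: $756$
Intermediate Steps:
$\left(-8 + 2\right) 2 \left(-266 + 203\right) = \left(-6\right) 2 \left(-63\right) = \left(-12\right) \left(-63\right) = 756$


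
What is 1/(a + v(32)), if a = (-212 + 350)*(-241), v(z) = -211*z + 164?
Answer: -1/39846 ≈ -2.5097e-5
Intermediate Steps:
v(z) = 164 - 211*z
a = -33258 (a = 138*(-241) = -33258)
1/(a + v(32)) = 1/(-33258 + (164 - 211*32)) = 1/(-33258 + (164 - 6752)) = 1/(-33258 - 6588) = 1/(-39846) = -1/39846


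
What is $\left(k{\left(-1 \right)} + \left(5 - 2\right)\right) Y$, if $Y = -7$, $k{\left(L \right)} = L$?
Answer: $-14$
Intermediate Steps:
$\left(k{\left(-1 \right)} + \left(5 - 2\right)\right) Y = \left(-1 + \left(5 - 2\right)\right) \left(-7\right) = \left(-1 + 3\right) \left(-7\right) = 2 \left(-7\right) = -14$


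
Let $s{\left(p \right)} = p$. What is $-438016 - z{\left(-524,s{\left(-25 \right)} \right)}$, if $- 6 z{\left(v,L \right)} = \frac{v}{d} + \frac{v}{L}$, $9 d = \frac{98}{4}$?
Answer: $- \frac{1609813862}{3675} \approx -4.3804 \cdot 10^{5}$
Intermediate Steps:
$d = \frac{49}{18}$ ($d = \frac{98 \cdot \frac{1}{4}}{9} = \frac{1}{9} \cdot \frac{49}{2} = \frac{49}{18} \approx 2.7222$)
$z{\left(v,L \right)} = - \frac{3 v}{49} - \frac{v}{6 L}$ ($z{\left(v,L \right)} = - \frac{\frac{v}{\frac{49}{18}} + \frac{v}{L}}{6} = - \frac{v \frac{18}{49} + \frac{v}{L}}{6} = - \frac{\frac{18 v}{49} + \frac{v}{L}}{6} = - \frac{3 v}{49} - \frac{v}{6 L}$)
$-438016 - z{\left(-524,s{\left(-25 \right)} \right)} = -438016 - \left(- \frac{1}{294}\right) \left(-524\right) \frac{1}{-25} \left(49 + 18 \left(-25\right)\right) = -438016 - \left(- \frac{1}{294}\right) \left(-524\right) \left(- \frac{1}{25}\right) \left(49 - 450\right) = -438016 - \left(- \frac{1}{294}\right) \left(-524\right) \left(- \frac{1}{25}\right) \left(-401\right) = -438016 - \frac{105062}{3675} = - \frac{1609813862}{3675}$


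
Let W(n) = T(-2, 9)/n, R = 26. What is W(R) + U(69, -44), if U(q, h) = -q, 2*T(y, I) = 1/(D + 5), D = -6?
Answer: -3589/52 ≈ -69.019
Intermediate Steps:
T(y, I) = -1/2 (T(y, I) = 1/(2*(-6 + 5)) = (1/2)/(-1) = (1/2)*(-1) = -1/2)
W(n) = -1/(2*n)
W(R) + U(69, -44) = -1/2/26 - 1*69 = -1/2*1/26 - 69 = -1/52 - 69 = -3589/52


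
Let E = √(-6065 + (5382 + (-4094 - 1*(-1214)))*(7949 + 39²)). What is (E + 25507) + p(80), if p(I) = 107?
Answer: 25614 + 5*√947515 ≈ 30481.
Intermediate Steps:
E = 5*√947515 (E = √(-6065 + (5382 + (-4094 + 1214))*(7949 + 1521)) = √(-6065 + (5382 - 2880)*9470) = √(-6065 + 2502*9470) = √(-6065 + 23693940) = √23687875 = 5*√947515 ≈ 4867.0)
(E + 25507) + p(80) = (5*√947515 + 25507) + 107 = (25507 + 5*√947515) + 107 = 25614 + 5*√947515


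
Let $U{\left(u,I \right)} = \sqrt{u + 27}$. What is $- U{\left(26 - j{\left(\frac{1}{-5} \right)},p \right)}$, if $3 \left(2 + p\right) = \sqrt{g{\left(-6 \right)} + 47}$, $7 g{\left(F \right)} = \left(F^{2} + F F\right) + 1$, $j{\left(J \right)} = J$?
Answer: $- \frac{\sqrt{1330}}{5} \approx -7.2938$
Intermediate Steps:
$g{\left(F \right)} = \frac{1}{7} + \frac{2 F^{2}}{7}$ ($g{\left(F \right)} = \frac{\left(F^{2} + F F\right) + 1}{7} = \frac{\left(F^{2} + F^{2}\right) + 1}{7} = \frac{2 F^{2} + 1}{7} = \frac{1 + 2 F^{2}}{7} = \frac{1}{7} + \frac{2 F^{2}}{7}$)
$p = -2 + \frac{\sqrt{2814}}{21}$ ($p = -2 + \frac{\sqrt{\left(\frac{1}{7} + \frac{2 \left(-6\right)^{2}}{7}\right) + 47}}{3} = -2 + \frac{\sqrt{\left(\frac{1}{7} + \frac{2}{7} \cdot 36\right) + 47}}{3} = -2 + \frac{\sqrt{\left(\frac{1}{7} + \frac{72}{7}\right) + 47}}{3} = -2 + \frac{\sqrt{\frac{73}{7} + 47}}{3} = -2 + \frac{\sqrt{\frac{402}{7}}}{3} = -2 + \frac{\frac{1}{7} \sqrt{2814}}{3} = -2 + \frac{\sqrt{2814}}{21} \approx 0.52605$)
$U{\left(u,I \right)} = \sqrt{27 + u}$
$- U{\left(26 - j{\left(\frac{1}{-5} \right)},p \right)} = - \sqrt{27 + \left(26 - \frac{1}{-5}\right)} = - \sqrt{27 + \left(26 - - \frac{1}{5}\right)} = - \sqrt{27 + \left(26 + \frac{1}{5}\right)} = - \sqrt{27 + \frac{131}{5}} = - \sqrt{\frac{266}{5}} = - \frac{\sqrt{1330}}{5}$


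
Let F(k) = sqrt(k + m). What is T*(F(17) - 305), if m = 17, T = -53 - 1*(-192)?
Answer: -42395 + 139*sqrt(34) ≈ -41585.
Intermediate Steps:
T = 139 (T = -53 + 192 = 139)
F(k) = sqrt(17 + k) (F(k) = sqrt(k + 17) = sqrt(17 + k))
T*(F(17) - 305) = 139*(sqrt(17 + 17) - 305) = 139*(sqrt(34) - 305) = 139*(-305 + sqrt(34)) = -42395 + 139*sqrt(34)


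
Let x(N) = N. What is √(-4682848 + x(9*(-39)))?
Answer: I*√4683199 ≈ 2164.1*I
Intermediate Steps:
√(-4682848 + x(9*(-39))) = √(-4682848 + 9*(-39)) = √(-4682848 - 351) = √(-4683199) = I*√4683199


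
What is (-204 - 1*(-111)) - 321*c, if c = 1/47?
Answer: -4692/47 ≈ -99.830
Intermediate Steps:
c = 1/47 ≈ 0.021277
(-204 - 1*(-111)) - 321*c = (-204 - 1*(-111)) - 321*1/47 = (-204 + 111) - 321/47 = -93 - 321/47 = -4692/47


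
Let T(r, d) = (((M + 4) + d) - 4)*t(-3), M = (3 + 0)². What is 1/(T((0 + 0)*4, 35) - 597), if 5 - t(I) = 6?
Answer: -1/641 ≈ -0.0015601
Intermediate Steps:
t(I) = -1 (t(I) = 5 - 1*6 = 5 - 6 = -1)
M = 9 (M = 3² = 9)
T(r, d) = -9 - d (T(r, d) = (((9 + 4) + d) - 4)*(-1) = ((13 + d) - 4)*(-1) = (9 + d)*(-1) = -9 - d)
1/(T((0 + 0)*4, 35) - 597) = 1/((-9 - 1*35) - 597) = 1/((-9 - 35) - 597) = 1/(-44 - 597) = 1/(-641) = -1/641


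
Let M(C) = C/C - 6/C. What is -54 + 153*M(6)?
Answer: -54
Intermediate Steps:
M(C) = 1 - 6/C
-54 + 153*M(6) = -54 + 153*((-6 + 6)/6) = -54 + 153*((1/6)*0) = -54 + 153*0 = -54 + 0 = -54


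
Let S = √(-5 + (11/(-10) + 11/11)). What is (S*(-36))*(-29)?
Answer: 522*I*√510/5 ≈ 2357.7*I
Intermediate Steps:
S = I*√510/10 (S = √(-5 + (11*(-⅒) + 11*(1/11))) = √(-5 + (-11/10 + 1)) = √(-5 - ⅒) = √(-51/10) = I*√510/10 ≈ 2.2583*I)
(S*(-36))*(-29) = ((I*√510/10)*(-36))*(-29) = -18*I*√510/5*(-29) = 522*I*√510/5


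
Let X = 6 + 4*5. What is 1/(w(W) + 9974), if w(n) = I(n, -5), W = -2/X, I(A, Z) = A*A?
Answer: 169/1685607 ≈ 0.00010026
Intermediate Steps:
X = 26 (X = 6 + 20 = 26)
I(A, Z) = A²
W = -1/13 (W = -2/26 = -2*1/26 = -1/13 ≈ -0.076923)
w(n) = n²
1/(w(W) + 9974) = 1/((-1/13)² + 9974) = 1/(1/169 + 9974) = 1/(1685607/169) = 169/1685607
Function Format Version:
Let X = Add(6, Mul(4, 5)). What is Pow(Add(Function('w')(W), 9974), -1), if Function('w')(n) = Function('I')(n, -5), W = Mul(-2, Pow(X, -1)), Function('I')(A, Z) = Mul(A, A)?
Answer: Rational(169, 1685607) ≈ 0.00010026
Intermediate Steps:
X = 26 (X = Add(6, 20) = 26)
Function('I')(A, Z) = Pow(A, 2)
W = Rational(-1, 13) (W = Mul(-2, Pow(26, -1)) = Mul(-2, Rational(1, 26)) = Rational(-1, 13) ≈ -0.076923)
Function('w')(n) = Pow(n, 2)
Pow(Add(Function('w')(W), 9974), -1) = Pow(Add(Pow(Rational(-1, 13), 2), 9974), -1) = Pow(Add(Rational(1, 169), 9974), -1) = Pow(Rational(1685607, 169), -1) = Rational(169, 1685607)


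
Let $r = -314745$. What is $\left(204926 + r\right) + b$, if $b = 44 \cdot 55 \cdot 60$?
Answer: $35381$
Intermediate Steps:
$b = 145200$ ($b = 2420 \cdot 60 = 145200$)
$\left(204926 + r\right) + b = \left(204926 - 314745\right) + 145200 = -109819 + 145200 = 35381$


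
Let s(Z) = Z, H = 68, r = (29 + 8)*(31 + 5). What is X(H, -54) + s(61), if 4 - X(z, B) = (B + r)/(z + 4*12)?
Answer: 3131/58 ≈ 53.983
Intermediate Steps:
r = 1332 (r = 37*36 = 1332)
X(z, B) = 4 - (1332 + B)/(48 + z) (X(z, B) = 4 - (B + 1332)/(z + 4*12) = 4 - (1332 + B)/(z + 48) = 4 - (1332 + B)/(48 + z))
X(H, -54) + s(61) = (-1140 - 1*(-54) + 4*68)/(48 + 68) + 61 = (-1140 + 54 + 272)/116 + 61 = (1/116)*(-814) + 61 = -407/58 + 61 = 3131/58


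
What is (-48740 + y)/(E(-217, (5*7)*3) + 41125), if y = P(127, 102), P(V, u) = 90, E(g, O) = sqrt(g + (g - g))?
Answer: -142909375/120804703 + 3475*I*sqrt(217)/120804703 ≈ -1.183 + 0.00042374*I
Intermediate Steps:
E(g, O) = sqrt(g) (E(g, O) = sqrt(g + 0) = sqrt(g))
y = 90
(-48740 + y)/(E(-217, (5*7)*3) + 41125) = (-48740 + 90)/(sqrt(-217) + 41125) = -48650/(I*sqrt(217) + 41125) = -48650/(41125 + I*sqrt(217))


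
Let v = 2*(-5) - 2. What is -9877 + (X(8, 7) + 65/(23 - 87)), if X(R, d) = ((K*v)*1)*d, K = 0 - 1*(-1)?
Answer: -637569/64 ≈ -9962.0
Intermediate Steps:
v = -12 (v = -10 - 2 = -12)
K = 1 (K = 0 + 1 = 1)
X(R, d) = -12*d (X(R, d) = ((1*(-12))*1)*d = (-12*1)*d = -12*d)
-9877 + (X(8, 7) + 65/(23 - 87)) = -9877 + (-12*7 + 65/(23 - 87)) = -9877 + (-84 + 65/(-64)) = -9877 + (-84 + 65*(-1/64)) = -9877 + (-84 - 65/64) = -9877 - 5441/64 = -637569/64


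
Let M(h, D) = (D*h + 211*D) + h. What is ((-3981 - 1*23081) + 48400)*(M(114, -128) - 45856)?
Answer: -1863703596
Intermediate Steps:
M(h, D) = h + 211*D + D*h (M(h, D) = (211*D + D*h) + h = h + 211*D + D*h)
((-3981 - 1*23081) + 48400)*(M(114, -128) - 45856) = ((-3981 - 1*23081) + 48400)*((114 + 211*(-128) - 128*114) - 45856) = ((-3981 - 23081) + 48400)*((114 - 27008 - 14592) - 45856) = (-27062 + 48400)*(-41486 - 45856) = 21338*(-87342) = -1863703596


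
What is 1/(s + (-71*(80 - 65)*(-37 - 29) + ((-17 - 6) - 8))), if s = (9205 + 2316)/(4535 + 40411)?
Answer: 44946/3157872535 ≈ 1.4233e-5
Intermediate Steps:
s = 11521/44946 ≈ 0.25633
1/(s + (-71*(80 - 65)*(-37 - 29) + ((-17 - 6) - 8))) = 1/(11521/44946 + (-71*(80 - 65)*(-37 - 29) + ((-17 - 6) - 8))) = 1/(11521/44946 + (-1065*(-66) + (-23 - 8))) = 1/(11521/44946 + (-71*(-990) - 31)) = 1/(11521/44946 + (70290 - 31)) = 1/(11521/44946 + 70259) = 1/(3157872535/44946) = 44946/3157872535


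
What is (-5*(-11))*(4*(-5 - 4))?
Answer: -1980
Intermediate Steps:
(-5*(-11))*(4*(-5 - 4)) = 55*(4*(-9)) = 55*(-36) = -1980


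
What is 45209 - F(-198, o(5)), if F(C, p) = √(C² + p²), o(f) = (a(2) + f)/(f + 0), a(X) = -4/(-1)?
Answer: 45209 - 9*√12101/5 ≈ 45011.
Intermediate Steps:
a(X) = 4 (a(X) = -4*(-1) = 4)
o(f) = (4 + f)/f (o(f) = (4 + f)/(f + 0) = (4 + f)/f)
45209 - F(-198, o(5)) = 45209 - √((-198)² + ((4 + 5)/5)²) = 45209 - √(39204 + ((⅕)*9)²) = 45209 - √(39204 + (9/5)²) = 45209 - √(39204 + 81/25) = 45209 - √(980181/25) = 45209 - 9*√12101/5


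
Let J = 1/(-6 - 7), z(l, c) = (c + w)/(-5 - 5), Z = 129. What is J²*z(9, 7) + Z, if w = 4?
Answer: 217999/1690 ≈ 128.99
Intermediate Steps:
z(l, c) = -⅖ - c/10 (z(l, c) = (c + 4)/(-5 - 5) = (4 + c)/(-10) = (4 + c)*(-⅒) = -⅖ - c/10)
J = -1/13 (J = 1/(-13) = -1/13 ≈ -0.076923)
J²*z(9, 7) + Z = (-1/13)²*(-⅖ - ⅒*7) + 129 = (-⅖ - 7/10)/169 + 129 = (1/169)*(-11/10) + 129 = -11/1690 + 129 = 217999/1690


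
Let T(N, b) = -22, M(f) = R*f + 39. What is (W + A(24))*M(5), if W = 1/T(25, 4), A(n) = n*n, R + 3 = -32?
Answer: -861628/11 ≈ -78330.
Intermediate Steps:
R = -35 (R = -3 - 32 = -35)
M(f) = 39 - 35*f (M(f) = -35*f + 39 = 39 - 35*f)
A(n) = n²
W = -1/22 (W = 1/(-22) = -1/22 ≈ -0.045455)
(W + A(24))*M(5) = (-1/22 + 24²)*(39 - 35*5) = (-1/22 + 576)*(39 - 175) = (12671/22)*(-136) = -861628/11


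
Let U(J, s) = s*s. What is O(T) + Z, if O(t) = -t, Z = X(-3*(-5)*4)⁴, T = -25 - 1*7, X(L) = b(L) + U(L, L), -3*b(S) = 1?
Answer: 13599851451799393/81 ≈ 1.6790e+14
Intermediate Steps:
b(S) = -⅓ (b(S) = -⅓*1 = -⅓)
U(J, s) = s²
X(L) = -⅓ + L²
T = -32 (T = -25 - 7 = -32)
Z = 13599851451796801/81 (Z = (-⅓ + (-3*(-5)*4)²)⁴ = (-⅓ + (15*4)²)⁴ = (-⅓ + 60²)⁴ = (-⅓ + 3600)⁴ = (10799/3)⁴ = 13599851451796801/81 ≈ 1.6790e+14)
O(T) + Z = -1*(-32) + 13599851451796801/81 = 32 + 13599851451796801/81 = 13599851451799393/81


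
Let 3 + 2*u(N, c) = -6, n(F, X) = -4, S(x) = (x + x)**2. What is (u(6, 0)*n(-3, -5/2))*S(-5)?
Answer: 1800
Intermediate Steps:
S(x) = 4*x**2 (S(x) = (2*x)**2 = 4*x**2)
u(N, c) = -9/2 (u(N, c) = -3/2 + (1/2)*(-6) = -3/2 - 3 = -9/2)
(u(6, 0)*n(-3, -5/2))*S(-5) = (-9/2*(-4))*(4*(-5)**2) = 18*(4*25) = 18*100 = 1800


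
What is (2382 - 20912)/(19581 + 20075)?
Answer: -9265/19828 ≈ -0.46727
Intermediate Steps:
(2382 - 20912)/(19581 + 20075) = -18530/39656 = -18530*1/39656 = -9265/19828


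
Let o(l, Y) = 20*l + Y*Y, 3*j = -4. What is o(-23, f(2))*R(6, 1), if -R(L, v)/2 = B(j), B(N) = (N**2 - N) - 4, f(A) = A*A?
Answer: -2368/3 ≈ -789.33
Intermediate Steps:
j = -4/3 (j = (1/3)*(-4) = -4/3 ≈ -1.3333)
f(A) = A**2
B(N) = -4 + N**2 - N
R(L, v) = 16/9 (R(L, v) = -2*(-4 + (-4/3)**2 - 1*(-4/3)) = -2*(-4 + 16/9 + 4/3) = -2*(-8/9) = 16/9)
o(l, Y) = Y**2 + 20*l (o(l, Y) = 20*l + Y**2 = Y**2 + 20*l)
o(-23, f(2))*R(6, 1) = ((2**2)**2 + 20*(-23))*(16/9) = (4**2 - 460)*(16/9) = (16 - 460)*(16/9) = -444*16/9 = -2368/3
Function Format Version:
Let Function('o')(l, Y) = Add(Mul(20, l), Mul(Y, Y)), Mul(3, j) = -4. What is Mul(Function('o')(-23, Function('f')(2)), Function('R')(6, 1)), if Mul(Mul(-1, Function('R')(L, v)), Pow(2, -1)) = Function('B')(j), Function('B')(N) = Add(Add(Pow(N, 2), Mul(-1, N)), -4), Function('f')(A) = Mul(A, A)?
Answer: Rational(-2368, 3) ≈ -789.33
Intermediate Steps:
j = Rational(-4, 3) (j = Mul(Rational(1, 3), -4) = Rational(-4, 3) ≈ -1.3333)
Function('f')(A) = Pow(A, 2)
Function('B')(N) = Add(-4, Pow(N, 2), Mul(-1, N))
Function('R')(L, v) = Rational(16, 9) (Function('R')(L, v) = Mul(-2, Add(-4, Pow(Rational(-4, 3), 2), Mul(-1, Rational(-4, 3)))) = Mul(-2, Add(-4, Rational(16, 9), Rational(4, 3))) = Mul(-2, Rational(-8, 9)) = Rational(16, 9))
Function('o')(l, Y) = Add(Pow(Y, 2), Mul(20, l)) (Function('o')(l, Y) = Add(Mul(20, l), Pow(Y, 2)) = Add(Pow(Y, 2), Mul(20, l)))
Mul(Function('o')(-23, Function('f')(2)), Function('R')(6, 1)) = Mul(Add(Pow(Pow(2, 2), 2), Mul(20, -23)), Rational(16, 9)) = Mul(Add(Pow(4, 2), -460), Rational(16, 9)) = Mul(Add(16, -460), Rational(16, 9)) = Mul(-444, Rational(16, 9)) = Rational(-2368, 3)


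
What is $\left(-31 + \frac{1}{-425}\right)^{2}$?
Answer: $\frac{173606976}{180625} \approx 961.15$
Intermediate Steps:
$\left(-31 + \frac{1}{-425}\right)^{2} = \left(-31 - \frac{1}{425}\right)^{2} = \left(- \frac{13176}{425}\right)^{2} = \frac{173606976}{180625}$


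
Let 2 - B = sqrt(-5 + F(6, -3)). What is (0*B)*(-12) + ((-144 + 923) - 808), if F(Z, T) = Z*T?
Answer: -29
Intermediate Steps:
F(Z, T) = T*Z
B = 2 - I*sqrt(23) (B = 2 - sqrt(-5 - 3*6) = 2 - sqrt(-5 - 18) = 2 - sqrt(-23) = 2 - I*sqrt(23) ≈ 2.0 - 4.7958*I)
(0*B)*(-12) + ((-144 + 923) - 808) = (0*(2 - I*sqrt(23)))*(-12) + ((-144 + 923) - 808) = 0*(-12) + (779 - 808) = 0 - 29 = -29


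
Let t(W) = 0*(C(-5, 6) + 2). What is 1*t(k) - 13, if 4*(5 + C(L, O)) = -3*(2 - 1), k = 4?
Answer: -13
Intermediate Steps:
C(L, O) = -23/4 (C(L, O) = -5 + (-3*(2 - 1))/4 = -5 + (-3*1)/4 = -5 + (¼)*(-3) = -5 - ¾ = -23/4)
t(W) = 0 (t(W) = 0*(-23/4 + 2) = 0*(-15/4) = 0)
1*t(k) - 13 = 1*0 - 13 = 0 - 13 = -13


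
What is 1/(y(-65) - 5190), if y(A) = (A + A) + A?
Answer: -1/5385 ≈ -0.00018570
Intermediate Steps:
y(A) = 3*A (y(A) = 2*A + A = 3*A)
1/(y(-65) - 5190) = 1/(3*(-65) - 5190) = 1/(-195 - 5190) = 1/(-5385) = -1/5385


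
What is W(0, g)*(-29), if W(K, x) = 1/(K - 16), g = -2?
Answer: 29/16 ≈ 1.8125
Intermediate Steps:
W(K, x) = 1/(-16 + K)
W(0, g)*(-29) = -29/(-16 + 0) = -29/(-16) = -1/16*(-29) = 29/16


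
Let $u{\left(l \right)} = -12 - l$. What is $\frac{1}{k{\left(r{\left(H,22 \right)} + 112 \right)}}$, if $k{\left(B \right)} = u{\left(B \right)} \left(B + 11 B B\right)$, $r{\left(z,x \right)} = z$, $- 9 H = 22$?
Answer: $- \frac{729}{11709114820} \approx -6.2259 \cdot 10^{-8}$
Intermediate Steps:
$H = - \frac{22}{9}$ ($H = \left(- \frac{1}{9}\right) 22 = - \frac{22}{9} \approx -2.4444$)
$k{\left(B \right)} = \left(-12 - B\right) \left(B + 11 B^{2}\right)$ ($k{\left(B \right)} = \left(-12 - B\right) \left(B + 11 B B\right) = \left(-12 - B\right) \left(B + 11 B^{2}\right)$)
$\frac{1}{k{\left(r{\left(H,22 \right)} + 112 \right)}} = \frac{1}{\left(-1\right) \left(- \frac{22}{9} + 112\right) \left(1 + 11 \left(- \frac{22}{9} + 112\right)\right) \left(12 + \left(- \frac{22}{9} + 112\right)\right)} = \frac{1}{\left(-1\right) \frac{986}{9} \left(1 + 11 \cdot \frac{986}{9}\right) \left(12 + \frac{986}{9}\right)} = \frac{1}{\left(-1\right) \frac{986}{9} \left(1 + \frac{10846}{9}\right) \frac{1094}{9}} = \frac{1}{\left(-1\right) \frac{986}{9} \cdot \frac{10855}{9} \cdot \frac{1094}{9}} = \frac{1}{- \frac{11709114820}{729}} = - \frac{729}{11709114820}$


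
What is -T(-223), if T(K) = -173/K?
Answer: -173/223 ≈ -0.77578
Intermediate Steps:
-T(-223) = -(-173)/(-223) = -(-173)*(-1)/223 = -1*173/223 = -173/223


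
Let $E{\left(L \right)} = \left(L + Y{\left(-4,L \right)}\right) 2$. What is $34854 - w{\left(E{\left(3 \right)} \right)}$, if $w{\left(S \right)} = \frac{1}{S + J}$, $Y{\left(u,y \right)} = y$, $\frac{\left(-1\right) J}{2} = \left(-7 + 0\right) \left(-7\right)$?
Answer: $\frac{2997445}{86} \approx 34854.0$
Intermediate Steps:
$J = -98$ ($J = - 2 \left(-7 + 0\right) \left(-7\right) = - 2 \left(\left(-7\right) \left(-7\right)\right) = \left(-2\right) 49 = -98$)
$E{\left(L \right)} = 4 L$ ($E{\left(L \right)} = \left(L + L\right) 2 = 2 L 2 = 4 L$)
$w{\left(S \right)} = \frac{1}{-98 + S}$ ($w{\left(S \right)} = \frac{1}{S - 98} = \frac{1}{-98 + S}$)
$34854 - w{\left(E{\left(3 \right)} \right)} = 34854 - \frac{1}{-98 + 4 \cdot 3} = 34854 - \frac{1}{-98 + 12} = 34854 - \frac{1}{-86} = 34854 - - \frac{1}{86} = 34854 + \frac{1}{86} = \frac{2997445}{86}$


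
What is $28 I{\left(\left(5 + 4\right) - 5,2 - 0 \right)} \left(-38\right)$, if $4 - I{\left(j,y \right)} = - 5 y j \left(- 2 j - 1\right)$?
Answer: $378784$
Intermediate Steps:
$I{\left(j,y \right)} = 4 + 5 j y \left(-1 - 2 j\right)$ ($I{\left(j,y \right)} = 4 - - 5 y j \left(- 2 j - 1\right) = 4 - - 5 y j \left(-1 - 2 j\right) = 4 - - 5 j y \left(-1 - 2 j\right) = 4 + 5 j y \left(-1 - 2 j\right)$)
$28 I{\left(\left(5 + 4\right) - 5,2 - 0 \right)} \left(-38\right) = 28 \left(4 - 10 \left(2 - 0\right) \left(\left(5 + 4\right) - 5\right)^{2} - 5 \left(\left(5 + 4\right) - 5\right) \left(2 - 0\right)\right) \left(-38\right) = 28 \left(4 - 10 \left(2 + 0\right) \left(9 - 5\right)^{2} - 5 \left(9 - 5\right) \left(2 + 0\right)\right) \left(-38\right) = 28 \left(4 - 20 \cdot 4^{2} - 20 \cdot 2\right) \left(-38\right) = 28 \left(4 - 20 \cdot 16 - 40\right) \left(-38\right) = 28 \left(4 - 320 - 40\right) \left(-38\right) = 28 \left(-356\right) \left(-38\right) = \left(-9968\right) \left(-38\right) = 378784$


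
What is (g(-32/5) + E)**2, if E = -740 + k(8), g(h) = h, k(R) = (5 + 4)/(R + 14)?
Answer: 6733679481/12100 ≈ 5.5650e+5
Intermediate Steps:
k(R) = 9/(14 + R)
E = -16271/22 (E = -740 + 9/(14 + 8) = -740 + 9/22 = -16271/22 ≈ -739.59)
(g(-32/5) + E)**2 = (-32/5 - 16271/22)**2 = (-82059/110)**2 = 6733679481/12100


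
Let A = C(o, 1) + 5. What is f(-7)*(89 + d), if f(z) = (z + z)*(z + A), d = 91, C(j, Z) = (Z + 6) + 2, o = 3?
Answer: -17640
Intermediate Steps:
C(j, Z) = 8 + Z (C(j, Z) = (6 + Z) + 2 = 8 + Z)
A = 14 (A = (8 + 1) + 5 = 9 + 5 = 14)
f(z) = 2*z*(14 + z) (f(z) = (z + z)*(z + 14) = (2*z)*(14 + z) = 2*z*(14 + z))
f(-7)*(89 + d) = (2*(-7)*(14 - 7))*(89 + 91) = (2*(-7)*7)*180 = -98*180 = -17640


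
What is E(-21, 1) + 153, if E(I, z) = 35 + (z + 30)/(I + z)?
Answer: 3729/20 ≈ 186.45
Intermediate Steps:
E(I, z) = 35 + (30 + z)/(I + z)
E(-21, 1) + 153 = (30 + 35*(-21) + 36*1)/(-21 + 1) + 153 = (30 - 735 + 36)/(-20) + 153 = -1/20*(-669) + 153 = 669/20 + 153 = 3729/20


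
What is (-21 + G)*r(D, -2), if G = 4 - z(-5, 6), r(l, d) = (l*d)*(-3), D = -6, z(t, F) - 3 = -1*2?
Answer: 648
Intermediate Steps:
z(t, F) = 1 (z(t, F) = 3 - 1*2 = 3 - 2 = 1)
r(l, d) = -3*d*l (r(l, d) = (d*l)*(-3) = -3*d*l)
G = 3 (G = 4 - 1*1 = 4 - 1 = 3)
(-21 + G)*r(D, -2) = (-21 + 3)*(-3*(-2)*(-6)) = -18*(-36) = 648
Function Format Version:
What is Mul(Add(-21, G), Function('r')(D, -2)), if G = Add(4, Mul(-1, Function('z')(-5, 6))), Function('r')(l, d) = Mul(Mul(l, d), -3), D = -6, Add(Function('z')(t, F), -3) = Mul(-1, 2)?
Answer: 648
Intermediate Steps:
Function('z')(t, F) = 1 (Function('z')(t, F) = Add(3, Mul(-1, 2)) = Add(3, -2) = 1)
Function('r')(l, d) = Mul(-3, d, l) (Function('r')(l, d) = Mul(Mul(d, l), -3) = Mul(-3, d, l))
G = 3 (G = Add(4, Mul(-1, 1)) = Add(4, -1) = 3)
Mul(Add(-21, G), Function('r')(D, -2)) = Mul(Add(-21, 3), Mul(-3, -2, -6)) = Mul(-18, -36) = 648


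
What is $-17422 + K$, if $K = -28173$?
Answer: $-45595$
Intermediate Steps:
$-17422 + K = -17422 - 28173 = -45595$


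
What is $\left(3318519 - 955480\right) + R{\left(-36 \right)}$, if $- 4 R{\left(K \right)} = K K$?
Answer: $2362715$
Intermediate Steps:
$R{\left(K \right)} = - \frac{K^{2}}{4}$ ($R{\left(K \right)} = - \frac{K K}{4} = - \frac{K^{2}}{4}$)
$\left(3318519 - 955480\right) + R{\left(-36 \right)} = \left(3318519 - 955480\right) - \frac{\left(-36\right)^{2}}{4} = 2363039 - 324 = 2362715$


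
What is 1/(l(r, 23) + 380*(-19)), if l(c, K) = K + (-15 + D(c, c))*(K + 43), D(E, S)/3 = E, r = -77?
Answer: -1/23433 ≈ -4.2675e-5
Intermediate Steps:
D(E, S) = 3*E
l(c, K) = K + (-15 + 3*c)*(43 + K) (l(c, K) = K + (-15 + 3*c)*(K + 43) = K + (-15 + 3*c)*(43 + K))
1/(l(r, 23) + 380*(-19)) = 1/((-645 - 14*23 + 129*(-77) + 3*23*(-77)) + 380*(-19)) = 1/((-645 - 322 - 9933 - 5313) - 7220) = 1/(-16213 - 7220) = 1/(-23433) = -1/23433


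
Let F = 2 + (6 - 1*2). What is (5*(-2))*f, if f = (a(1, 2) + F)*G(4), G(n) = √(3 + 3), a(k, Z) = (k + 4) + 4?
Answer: -150*√6 ≈ -367.42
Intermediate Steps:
F = 6 (F = 2 + (6 - 2) = 2 + 4 = 6)
a(k, Z) = 8 + k (a(k, Z) = (4 + k) + 4 = 8 + k)
G(n) = √6
f = 15*√6 (f = ((8 + 1) + 6)*√6 = (9 + 6)*√6 = 15*√6 ≈ 36.742)
(5*(-2))*f = (5*(-2))*(15*√6) = -150*√6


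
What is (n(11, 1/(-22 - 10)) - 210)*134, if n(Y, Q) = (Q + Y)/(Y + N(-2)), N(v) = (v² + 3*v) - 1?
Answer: -3578403/128 ≈ -27956.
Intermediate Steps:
N(v) = -1 + v² + 3*v
n(Y, Q) = (Q + Y)/(-3 + Y) (n(Y, Q) = (Q + Y)/(Y + (-1 + (-2)² + 3*(-2))) = (Q + Y)/(Y + (-1 + 4 - 6)) = (Q + Y)/(Y - 3) = (Q + Y)/(-3 + Y))
(n(11, 1/(-22 - 10)) - 210)*134 = ((1/(-22 - 10) + 11)/(-3 + 11) - 210)*134 = ((1/(-32) + 11)/8 - 210)*134 = ((-1/32 + 11)/8 - 210)*134 = ((⅛)*(351/32) - 210)*134 = (351/256 - 210)*134 = -53409/256*134 = -3578403/128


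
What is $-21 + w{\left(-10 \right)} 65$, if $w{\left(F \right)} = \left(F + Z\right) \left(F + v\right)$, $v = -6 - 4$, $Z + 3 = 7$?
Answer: $7779$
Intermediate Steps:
$Z = 4$ ($Z = -3 + 7 = 4$)
$v = -10$
$w{\left(F \right)} = \left(-10 + F\right) \left(4 + F\right)$ ($w{\left(F \right)} = \left(F + 4\right) \left(F - 10\right) = \left(4 + F\right) \left(-10 + F\right) = \left(-10 + F\right) \left(4 + F\right)$)
$-21 + w{\left(-10 \right)} 65 = -21 + \left(-40 + \left(-10\right)^{2} - -60\right) 65 = -21 + \left(-40 + 100 + 60\right) 65 = -21 + 120 \cdot 65 = -21 + 7800 = 7779$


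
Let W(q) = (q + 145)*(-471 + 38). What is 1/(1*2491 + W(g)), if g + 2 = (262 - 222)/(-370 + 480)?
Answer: -11/655440 ≈ -1.6783e-5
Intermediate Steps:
g = -18/11 (g = -2 + (262 - 222)/(-370 + 480) = -2 + 40/110 = -2 + 40*(1/110) = -2 + 4/11 = -18/11 ≈ -1.6364)
W(q) = -62785 - 433*q (W(q) = (145 + q)*(-433) = -62785 - 433*q)
1/(1*2491 + W(g)) = 1/(1*2491 + (-62785 - 433*(-18/11))) = 1/(2491 + (-62785 + 7794/11)) = 1/(2491 - 682841/11) = 1/(-655440/11) = -11/655440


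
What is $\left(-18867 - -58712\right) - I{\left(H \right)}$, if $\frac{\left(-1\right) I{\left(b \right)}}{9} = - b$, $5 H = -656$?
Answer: $\frac{205129}{5} \approx 41026.0$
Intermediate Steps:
$H = - \frac{656}{5}$ ($H = \frac{1}{5} \left(-656\right) = - \frac{656}{5} \approx -131.2$)
$I{\left(b \right)} = 9 b$ ($I{\left(b \right)} = - 9 \left(- b\right) = 9 b$)
$\left(-18867 - -58712\right) - I{\left(H \right)} = \left(-18867 - -58712\right) - 9 \left(- \frac{656}{5}\right) = \left(-18867 + 58712\right) - - \frac{5904}{5} = 39845 + \frac{5904}{5} = \frac{205129}{5}$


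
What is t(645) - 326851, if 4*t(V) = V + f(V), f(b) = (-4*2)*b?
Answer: -1311919/4 ≈ -3.2798e+5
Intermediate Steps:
f(b) = -8*b
t(V) = -7*V/4 (t(V) = (V - 8*V)/4 = (-7*V)/4 = -7*V/4)
t(645) - 326851 = -7/4*645 - 326851 = -4515/4 - 326851 = -1311919/4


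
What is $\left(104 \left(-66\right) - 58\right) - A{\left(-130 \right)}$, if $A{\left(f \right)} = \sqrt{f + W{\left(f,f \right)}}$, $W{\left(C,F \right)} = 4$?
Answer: $-6922 - 3 i \sqrt{14} \approx -6922.0 - 11.225 i$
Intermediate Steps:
$A{\left(f \right)} = \sqrt{4 + f}$ ($A{\left(f \right)} = \sqrt{f + 4} = \sqrt{4 + f}$)
$\left(104 \left(-66\right) - 58\right) - A{\left(-130 \right)} = \left(104 \left(-66\right) - 58\right) - \sqrt{4 - 130} = \left(-6864 - 58\right) - \sqrt{-126} = -6922 - 3 i \sqrt{14}$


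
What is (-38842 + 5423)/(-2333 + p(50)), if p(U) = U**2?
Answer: -33419/167 ≈ -200.11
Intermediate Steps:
(-38842 + 5423)/(-2333 + p(50)) = (-38842 + 5423)/(-2333 + 50**2) = -33419/(-2333 + 2500) = -33419/167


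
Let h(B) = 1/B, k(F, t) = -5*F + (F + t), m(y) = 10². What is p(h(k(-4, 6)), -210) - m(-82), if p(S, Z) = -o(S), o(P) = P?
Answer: -2201/22 ≈ -100.05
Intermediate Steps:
m(y) = 100
k(F, t) = t - 4*F
h(B) = 1/B
p(S, Z) = -S
p(h(k(-4, 6)), -210) - m(-82) = -1/(6 - 4*(-4)) - 1*100 = -1/(6 + 16) - 100 = -1/22 - 100 = -2201/22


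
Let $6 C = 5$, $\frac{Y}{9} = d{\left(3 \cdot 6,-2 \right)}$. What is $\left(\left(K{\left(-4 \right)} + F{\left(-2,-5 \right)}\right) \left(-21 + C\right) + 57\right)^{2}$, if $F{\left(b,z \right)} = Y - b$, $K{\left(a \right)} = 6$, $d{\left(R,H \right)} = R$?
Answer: $\frac{102292996}{9} \approx 1.1366 \cdot 10^{7}$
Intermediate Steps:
$Y = 162$ ($Y = 9 \cdot 3 \cdot 6 = 9 \cdot 18 = 162$)
$F{\left(b,z \right)} = 162 - b$
$C = \frac{5}{6}$ ($C = \frac{1}{6} \cdot 5 = \frac{5}{6} \approx 0.83333$)
$\left(\left(K{\left(-4 \right)} + F{\left(-2,-5 \right)}\right) \left(-21 + C\right) + 57\right)^{2} = \left(\left(6 + \left(162 - -2\right)\right) \left(-21 + \frac{5}{6}\right) + 57\right)^{2} = \left(\left(6 + \left(162 + 2\right)\right) \left(- \frac{121}{6}\right) + 57\right)^{2} = \left(\left(6 + 164\right) \left(- \frac{121}{6}\right) + 57\right)^{2} = \left(170 \left(- \frac{121}{6}\right) + 57\right)^{2} = \left(- \frac{10285}{3} + 57\right)^{2} = \left(- \frac{10114}{3}\right)^{2} = \frac{102292996}{9}$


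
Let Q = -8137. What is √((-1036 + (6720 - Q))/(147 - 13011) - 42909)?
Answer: I*√12327892733/536 ≈ 207.15*I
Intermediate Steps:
√((-1036 + (6720 - Q))/(147 - 13011) - 42909) = √((-1036 + (6720 - 1*(-8137)))/(147 - 13011) - 42909) = √((-1036 + (6720 + 8137))/(-12864) - 42909) = √((-1036 + 14857)*(-1/12864) - 42909) = √(13821*(-1/12864) - 42909) = √(-4607/4288 - 42909) = √(-183998399/4288) = I*√12327892733/536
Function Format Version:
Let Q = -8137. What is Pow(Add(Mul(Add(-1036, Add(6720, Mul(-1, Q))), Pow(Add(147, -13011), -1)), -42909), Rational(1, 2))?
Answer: Mul(Rational(1, 536), I, Pow(12327892733, Rational(1, 2))) ≈ Mul(207.15, I)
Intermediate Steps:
Pow(Add(Mul(Add(-1036, Add(6720, Mul(-1, Q))), Pow(Add(147, -13011), -1)), -42909), Rational(1, 2)) = Pow(Add(Mul(Add(-1036, Add(6720, Mul(-1, -8137))), Pow(Add(147, -13011), -1)), -42909), Rational(1, 2)) = Pow(Add(Mul(Add(-1036, Add(6720, 8137)), Pow(-12864, -1)), -42909), Rational(1, 2)) = Pow(Add(Mul(Add(-1036, 14857), Rational(-1, 12864)), -42909), Rational(1, 2)) = Pow(Add(Mul(13821, Rational(-1, 12864)), -42909), Rational(1, 2)) = Pow(Add(Rational(-4607, 4288), -42909), Rational(1, 2)) = Pow(Rational(-183998399, 4288), Rational(1, 2)) = Mul(Rational(1, 536), I, Pow(12327892733, Rational(1, 2)))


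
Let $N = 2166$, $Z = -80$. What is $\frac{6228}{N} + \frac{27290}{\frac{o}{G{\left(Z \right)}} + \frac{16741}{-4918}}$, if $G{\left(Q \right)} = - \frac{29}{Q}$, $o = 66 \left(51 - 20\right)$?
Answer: $\frac{2240131206718}{290421883111} \approx 7.7134$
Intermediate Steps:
$o = 2046$ ($o = 66 \cdot 31 = 2046$)
$\frac{6228}{N} + \frac{27290}{\frac{o}{G{\left(Z \right)}} + \frac{16741}{-4918}} = \frac{6228}{2166} + \frac{27290}{\frac{2046}{\left(-29\right) \frac{1}{-80}} + \frac{16741}{-4918}} = 6228 \cdot \frac{1}{2166} + \frac{27290}{\frac{2046}{\left(-29\right) \left(- \frac{1}{80}\right)} + 16741 \left(- \frac{1}{4918}\right)} = \frac{1038}{361} + \frac{27290}{\frac{2046}{\frac{29}{80}} - \frac{16741}{4918}} = \frac{1038}{361} + \frac{27290}{2046 \cdot \frac{80}{29} - \frac{16741}{4918}} = \frac{1038}{361} + \frac{27290}{\frac{163680}{29} - \frac{16741}{4918}} = \frac{1038}{361} + \frac{27290}{\frac{804492751}{142622}} = \frac{1038}{361} + 27290 \cdot \frac{142622}{804492751} = \frac{1038}{361} + \frac{3892154380}{804492751} = \frac{2240131206718}{290421883111}$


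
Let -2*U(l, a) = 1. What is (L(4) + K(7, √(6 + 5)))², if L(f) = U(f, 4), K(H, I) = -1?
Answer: 9/4 ≈ 2.2500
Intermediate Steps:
U(l, a) = -½ (U(l, a) = -½*1 = -½)
L(f) = -½
(L(4) + K(7, √(6 + 5)))² = (-½ - 1)² = (-3/2)² = 9/4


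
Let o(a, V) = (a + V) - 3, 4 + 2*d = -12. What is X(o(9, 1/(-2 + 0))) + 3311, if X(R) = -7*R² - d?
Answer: 12429/4 ≈ 3107.3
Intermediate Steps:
d = -8 (d = -2 + (½)*(-12) = -2 - 6 = -8)
o(a, V) = -3 + V + a (o(a, V) = (V + a) - 3 = -3 + V + a)
X(R) = 8 - 7*R² (X(R) = -7*R² - 1*(-8) = -7*R² + 8 = 8 - 7*R²)
X(o(9, 1/(-2 + 0))) + 3311 = (8 - 7*(-3 + 1/(-2 + 0) + 9)²) + 3311 = (8 - 7*(-3 + 1/(-2) + 9)²) + 3311 = (8 - 7*(-3 - ½ + 9)²) + 3311 = (8 - 7*(11/2)²) + 3311 = (8 - 7*121/4) + 3311 = (8 - 847/4) + 3311 = -815/4 + 3311 = 12429/4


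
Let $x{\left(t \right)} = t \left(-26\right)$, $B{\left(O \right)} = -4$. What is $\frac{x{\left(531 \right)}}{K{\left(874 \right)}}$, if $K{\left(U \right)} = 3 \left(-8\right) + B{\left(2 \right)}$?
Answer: $\frac{6903}{14} \approx 493.07$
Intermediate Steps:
$x{\left(t \right)} = - 26 t$
$K{\left(U \right)} = -28$ ($K{\left(U \right)} = 3 \left(-8\right) - 4 = -24 - 4 = -28$)
$\frac{x{\left(531 \right)}}{K{\left(874 \right)}} = \frac{\left(-26\right) 531}{-28} = \left(-13806\right) \left(- \frac{1}{28}\right) = \frac{6903}{14}$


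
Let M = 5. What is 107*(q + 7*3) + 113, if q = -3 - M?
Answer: 1504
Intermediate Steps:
q = -8 (q = -3 - 1*5 = -3 - 5 = -8)
107*(q + 7*3) + 113 = 107*(-8 + 7*3) + 113 = 107*(-8 + 21) + 113 = 107*13 + 113 = 1391 + 113 = 1504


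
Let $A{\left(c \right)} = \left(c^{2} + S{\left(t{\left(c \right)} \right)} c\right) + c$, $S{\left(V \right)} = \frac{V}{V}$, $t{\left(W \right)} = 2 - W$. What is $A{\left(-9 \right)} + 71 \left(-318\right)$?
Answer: $-22515$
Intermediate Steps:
$S{\left(V \right)} = 1$
$A{\left(c \right)} = c^{2} + 2 c$ ($A{\left(c \right)} = \left(c^{2} + 1 c\right) + c = \left(c^{2} + c\right) + c = \left(c + c^{2}\right) + c = c^{2} + 2 c$)
$A{\left(-9 \right)} + 71 \left(-318\right) = - 9 \left(2 - 9\right) + 71 \left(-318\right) = \left(-9\right) \left(-7\right) - 22578 = 63 - 22578 = -22515$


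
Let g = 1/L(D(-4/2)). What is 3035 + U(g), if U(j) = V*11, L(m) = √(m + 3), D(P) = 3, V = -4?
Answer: 2991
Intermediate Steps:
L(m) = √(3 + m)
g = √6/6 (g = 1/(√(3 + 3)) = 1/(√6) = √6/6 ≈ 0.40825)
U(j) = -44 (U(j) = -4*11 = -44)
3035 + U(g) = 3035 - 44 = 2991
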